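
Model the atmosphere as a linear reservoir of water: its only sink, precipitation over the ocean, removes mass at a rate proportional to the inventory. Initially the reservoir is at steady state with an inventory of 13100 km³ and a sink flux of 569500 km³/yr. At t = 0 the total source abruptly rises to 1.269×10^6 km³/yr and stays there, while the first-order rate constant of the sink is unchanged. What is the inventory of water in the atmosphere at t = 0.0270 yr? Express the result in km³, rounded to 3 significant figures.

24200 km³

The sink rate constant is k = F₀/M₀ = 569500/13100 = 43.47 yr⁻¹.
Solving dM/dt = F₁ − kM with M(0) = M₀ gives M(t) = F₁/k + (M₀ − F₁/k)·e^(−kt).
F₁/k = 1.269×10^6/43.47 = 29190 km³; kt = 43.47 × 0.0270 = 1.174, e^(−kt) = 0.3092.
M(0.0270) = 29190 + (13100 − 29190) × 0.3092 = 29190 − 4975 = 24215 km³.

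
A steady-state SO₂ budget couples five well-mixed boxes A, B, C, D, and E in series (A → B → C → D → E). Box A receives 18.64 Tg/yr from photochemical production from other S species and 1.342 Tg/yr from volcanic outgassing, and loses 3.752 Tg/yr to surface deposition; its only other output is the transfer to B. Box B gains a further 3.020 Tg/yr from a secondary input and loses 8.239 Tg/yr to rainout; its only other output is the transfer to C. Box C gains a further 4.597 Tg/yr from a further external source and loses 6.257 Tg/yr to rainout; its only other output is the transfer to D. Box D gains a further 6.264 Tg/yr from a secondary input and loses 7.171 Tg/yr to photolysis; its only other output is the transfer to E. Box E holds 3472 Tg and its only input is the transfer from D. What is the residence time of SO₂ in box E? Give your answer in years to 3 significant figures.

Box A: F(A→B) = (18.64 + 1.342) − 3.752 = 16.230 Tg/yr.
Box B: F(B→C) = (16.230 + 3.020) − 8.239 = 11.011 Tg/yr.
Box C: F(C→D) = (11.011 + 4.597) − 6.257 = 9.3510 Tg/yr.
Box D: F(D→E) = (9.3510 + 6.264) − 7.171 = 8.4440 Tg/yr.
Box E throughput = its input = 8.4440 Tg/yr; τ = 3472 / 8.4440 = 411.2 yr.

411 yr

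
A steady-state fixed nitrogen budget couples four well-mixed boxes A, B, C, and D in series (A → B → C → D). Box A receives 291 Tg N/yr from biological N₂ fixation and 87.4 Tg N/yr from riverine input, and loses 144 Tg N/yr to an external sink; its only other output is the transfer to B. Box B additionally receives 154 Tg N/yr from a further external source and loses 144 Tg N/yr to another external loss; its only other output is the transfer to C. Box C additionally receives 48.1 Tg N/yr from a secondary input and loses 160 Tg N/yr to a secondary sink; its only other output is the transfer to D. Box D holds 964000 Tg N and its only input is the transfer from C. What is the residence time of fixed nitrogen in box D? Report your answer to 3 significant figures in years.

Box A: F(A→B) = (291 + 87.4) − 144 = 234.40 Tg N/yr.
Box B: F(B→C) = (234.40 + 154) − 144 = 244.40 Tg N/yr.
Box C: F(C→D) = (244.40 + 48.1) − 160 = 132.50 Tg N/yr.
Box D throughput = its input = 132.50 Tg N/yr; τ = 964000 / 132.50 = 7275 yr.

7280 yr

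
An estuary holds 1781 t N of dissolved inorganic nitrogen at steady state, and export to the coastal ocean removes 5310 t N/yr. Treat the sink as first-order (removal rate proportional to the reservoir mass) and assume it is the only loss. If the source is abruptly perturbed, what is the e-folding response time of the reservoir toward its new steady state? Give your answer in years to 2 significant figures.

For a linear reservoir the response time equals the residence time τ = M/F.
τ = 1781 / 5310 = 0.3354 yr.

0.34 yr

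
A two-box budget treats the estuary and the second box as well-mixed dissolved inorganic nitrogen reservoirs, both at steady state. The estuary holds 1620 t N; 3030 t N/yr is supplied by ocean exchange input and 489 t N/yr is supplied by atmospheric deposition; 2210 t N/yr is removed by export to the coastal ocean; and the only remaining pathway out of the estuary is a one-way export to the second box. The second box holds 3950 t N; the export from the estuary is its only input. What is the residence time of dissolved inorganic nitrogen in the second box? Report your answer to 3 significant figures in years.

Balance the estuary: ΣF_in = 3030 + 489 = 3519.0 t N/yr.
Export to the second box = ΣF_in − (2210) = 1309.0 t N/yr.
At steady state the output of the second box equals its input, 1309.0 t N/yr.
τ = M / F = 3950 / 1309.0 = 3.018 yr.

3.02 yr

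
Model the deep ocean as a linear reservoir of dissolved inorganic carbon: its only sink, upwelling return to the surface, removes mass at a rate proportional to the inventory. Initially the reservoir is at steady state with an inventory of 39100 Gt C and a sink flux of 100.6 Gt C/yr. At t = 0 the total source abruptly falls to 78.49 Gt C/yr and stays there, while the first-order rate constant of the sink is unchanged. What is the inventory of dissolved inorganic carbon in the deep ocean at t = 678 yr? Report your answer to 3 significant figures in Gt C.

τ = M₀/F₀ = 39100/100.6 = 388.7 yr; rate constant k = 1/τ.
New steady state M_∞ = F₁/k = F₁·τ = 78.49 × 388.7 = 30507 Gt C.
M(t) = M_∞ + (M₀ − M_∞)·e^(−t/τ); t/τ = 678/388.7 = 1.744, so e^(−t/τ) = 0.1747.
M(t) = 30507 + 8593 × 0.1747 = 32008 Gt C.

32000 Gt C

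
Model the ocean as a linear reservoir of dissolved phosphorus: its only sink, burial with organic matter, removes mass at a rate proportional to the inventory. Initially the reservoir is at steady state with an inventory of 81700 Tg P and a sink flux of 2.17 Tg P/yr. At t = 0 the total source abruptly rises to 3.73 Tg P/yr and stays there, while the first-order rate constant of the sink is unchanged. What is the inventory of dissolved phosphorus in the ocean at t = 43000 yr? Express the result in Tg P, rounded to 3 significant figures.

122000 Tg P

τ = M₀/F₀ = 81700/2.17 = 37650 yr; rate constant k = 1/τ.
New steady state M_∞ = F₁/k = F₁·τ = 3.73 × 37650 = 140430 Tg P.
M(t) = M_∞ + (M₀ − M_∞)·e^(−t/τ); t/τ = 43000/37650 = 1.142, so e^(−t/τ) = 0.3191.
M(t) = 140430 − 58730 × 0.3191 = 121690 Tg P.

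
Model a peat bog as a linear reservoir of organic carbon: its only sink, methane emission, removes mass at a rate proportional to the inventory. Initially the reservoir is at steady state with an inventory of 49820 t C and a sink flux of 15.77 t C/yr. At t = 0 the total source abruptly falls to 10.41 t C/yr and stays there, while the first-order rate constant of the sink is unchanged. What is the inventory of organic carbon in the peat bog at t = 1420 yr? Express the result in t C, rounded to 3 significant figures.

Residence time τ = M₀/F₀ = 3159 yr. The eventual steady state is M_∞ = M₀·(F₁/F₀) = 49820 × 10.41/15.77 = 32887 t C.
The anomaly ΔM(t) = M(t) − M_∞ decays as ΔM₀·e^(−t/τ) with ΔM₀ = 49820 − 32887 = 16930 t C.
At t = 1420 yr, e^(−t/τ) = e^(−0.4495) = 0.6380, so ΔM = 10800 t C and M = 32887 + 10800 = 43689 t C.

43700 t C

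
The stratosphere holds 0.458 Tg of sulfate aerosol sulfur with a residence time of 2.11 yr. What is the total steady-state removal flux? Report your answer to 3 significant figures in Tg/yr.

0.217 Tg/yr

F = M / τ = 0.458 / 2.11 = 0.2171 Tg/yr.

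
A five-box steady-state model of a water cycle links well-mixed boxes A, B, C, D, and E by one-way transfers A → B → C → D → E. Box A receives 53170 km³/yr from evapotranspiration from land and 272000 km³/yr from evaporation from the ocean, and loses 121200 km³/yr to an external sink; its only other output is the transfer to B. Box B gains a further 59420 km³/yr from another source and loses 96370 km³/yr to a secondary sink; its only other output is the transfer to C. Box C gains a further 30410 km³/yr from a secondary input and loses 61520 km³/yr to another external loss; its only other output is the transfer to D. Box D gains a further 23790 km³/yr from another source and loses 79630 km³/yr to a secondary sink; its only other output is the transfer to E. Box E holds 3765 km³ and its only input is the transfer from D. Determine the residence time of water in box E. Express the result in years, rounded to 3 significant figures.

0.0470 yr

Box A: F(A→B) = (53170 + 272000) − 121200 = 203970 km³/yr.
Box B: F(B→C) = (203970 + 59420) − 96370 = 167020 km³/yr.
Box C: F(C→D) = (167020 + 30410) − 61520 = 135910 km³/yr.
Box D: F(D→E) = (135910 + 23790) − 79630 = 80070 km³/yr.
Box E throughput = its input = 80070 km³/yr; τ = 3765 / 80070 = 0.04702 yr.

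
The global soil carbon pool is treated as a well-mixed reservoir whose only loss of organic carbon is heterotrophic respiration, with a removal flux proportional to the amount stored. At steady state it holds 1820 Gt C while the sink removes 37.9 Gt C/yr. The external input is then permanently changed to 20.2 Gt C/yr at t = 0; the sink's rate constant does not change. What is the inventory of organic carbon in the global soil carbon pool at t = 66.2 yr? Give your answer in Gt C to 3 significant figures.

τ = M₀/F₀ = 1820/37.9 = 48.02 yr; rate constant k = 1/τ.
New steady state M_∞ = F₁/k = F₁·τ = 20.2 × 48.02 = 970.03 Gt C.
M(t) = M_∞ + (M₀ − M_∞)·e^(−t/τ); t/τ = 66.2/48.02 = 1.379, so e^(−t/τ) = 0.2519.
M(t) = 970.03 + 850.0 × 0.2519 = 1184.2 Gt C.

1180 Gt C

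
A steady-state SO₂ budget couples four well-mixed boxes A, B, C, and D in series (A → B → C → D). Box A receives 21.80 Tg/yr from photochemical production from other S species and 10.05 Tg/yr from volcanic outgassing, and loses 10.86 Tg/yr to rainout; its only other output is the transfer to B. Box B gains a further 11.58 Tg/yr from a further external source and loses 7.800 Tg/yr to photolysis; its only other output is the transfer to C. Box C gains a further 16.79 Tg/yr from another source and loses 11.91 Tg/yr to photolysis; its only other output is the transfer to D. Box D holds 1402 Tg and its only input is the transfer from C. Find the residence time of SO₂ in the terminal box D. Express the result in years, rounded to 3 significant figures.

Box A: F(A→B) = (21.80 + 10.05) − 10.86 = 20.990 Tg/yr.
Box B: F(B→C) = (20.990 + 11.58) − 7.800 = 24.770 Tg/yr.
Box C: F(C→D) = (24.770 + 16.79) − 11.91 = 29.650 Tg/yr.
Box D throughput = its input = 29.650 Tg/yr; τ = 1402 / 29.650 = 47.28 yr.

47.3 yr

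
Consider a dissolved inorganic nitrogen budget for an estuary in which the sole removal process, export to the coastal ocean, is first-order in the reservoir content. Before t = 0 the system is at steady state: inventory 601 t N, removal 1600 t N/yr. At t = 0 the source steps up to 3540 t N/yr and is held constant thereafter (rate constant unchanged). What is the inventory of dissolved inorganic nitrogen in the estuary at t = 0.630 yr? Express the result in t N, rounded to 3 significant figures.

1190 t N

τ = M₀/F₀ = 601/1600 = 0.3756 yr; rate constant k = 1/τ.
New steady state M_∞ = F₁/k = F₁·τ = 3540 × 0.3756 = 1329.7 t N.
M(t) = M_∞ + (M₀ − M_∞)·e^(−t/τ); t/τ = 0.630/0.3756 = 1.677, so e^(−t/τ) = 0.1869.
M(t) = 1329.7 − 728.7 × 0.1869 = 1193.5 t N.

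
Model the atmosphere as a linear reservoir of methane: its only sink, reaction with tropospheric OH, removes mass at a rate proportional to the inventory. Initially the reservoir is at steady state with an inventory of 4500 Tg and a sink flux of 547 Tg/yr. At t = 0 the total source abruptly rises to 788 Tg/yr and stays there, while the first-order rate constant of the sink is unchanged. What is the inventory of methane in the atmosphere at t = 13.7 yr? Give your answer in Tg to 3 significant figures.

Residence time τ = M₀/F₀ = 8.227 yr. The eventual steady state is M_∞ = M₀·(F₁/F₀) = 4500 × 788/547 = 6482.6 Tg.
The anomaly ΔM(t) = M(t) − M_∞ decays as ΔM₀·e^(−t/τ) with ΔM₀ = 4500 − 6482.6 = −1983 Tg.
At t = 13.7 yr, e^(−t/τ) = e^(−1.665) = 0.1891, so ΔM = −375.0 Tg and M = 6482.6 − 375.0 = 6107.7 Tg.

6110 Tg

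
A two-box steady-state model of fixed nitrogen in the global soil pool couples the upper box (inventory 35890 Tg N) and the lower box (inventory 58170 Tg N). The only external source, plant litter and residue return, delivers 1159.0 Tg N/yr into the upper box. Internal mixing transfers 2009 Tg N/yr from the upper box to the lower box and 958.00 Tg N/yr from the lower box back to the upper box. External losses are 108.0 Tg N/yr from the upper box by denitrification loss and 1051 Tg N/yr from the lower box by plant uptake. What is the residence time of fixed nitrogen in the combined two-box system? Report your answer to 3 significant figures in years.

81.2 yr

For the system as a whole, the A↔B exchange is internal and contributes nothing to the throughput; only the external sinks remove mass.
M_total = 35890 + 58170 = 94060 Tg N.
ΣF_external_out = 108.0 + 1051 = 1159.0 Tg N/yr.
τ = M_total / ΣF_ext = 94060 / 1159.0 = 81.16 yr.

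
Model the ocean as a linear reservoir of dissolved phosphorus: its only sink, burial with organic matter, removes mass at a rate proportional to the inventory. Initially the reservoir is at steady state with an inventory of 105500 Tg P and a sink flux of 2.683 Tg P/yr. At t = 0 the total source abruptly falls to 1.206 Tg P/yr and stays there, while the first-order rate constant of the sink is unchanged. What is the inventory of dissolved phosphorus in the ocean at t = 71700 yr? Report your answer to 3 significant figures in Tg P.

τ = M₀/F₀ = 105500/2.683 = 39320 yr; rate constant k = 1/τ.
New steady state M_∞ = F₁/k = F₁·τ = 1.206 × 39320 = 47422 Tg P.
M(t) = M_∞ + (M₀ − M_∞)·e^(−t/τ); t/τ = 71700/39320 = 1.823, so e^(−t/τ) = 0.1615.
M(t) = 47422 + 58080 × 0.1615 = 56800 Tg P.

56800 Tg P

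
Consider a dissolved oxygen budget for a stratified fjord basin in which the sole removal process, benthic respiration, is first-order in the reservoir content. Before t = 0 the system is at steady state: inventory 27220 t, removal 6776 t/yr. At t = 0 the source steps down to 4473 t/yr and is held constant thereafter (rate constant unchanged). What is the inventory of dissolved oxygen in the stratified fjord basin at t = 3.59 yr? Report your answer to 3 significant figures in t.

Residence time τ = M₀/F₀ = 4.017 yr. The eventual steady state is M_∞ = M₀·(F₁/F₀) = 27220 × 4473/6776 = 17969 t.
The anomaly ΔM(t) = M(t) − M_∞ decays as ΔM₀·e^(−t/τ) with ΔM₀ = 27220 − 17969 = 9251 t.
At t = 3.59 yr, e^(−t/τ) = e^(−0.8937) = 0.4091, so ΔM = 3785 t and M = 17969 + 3785 = 21754 t.

21800 t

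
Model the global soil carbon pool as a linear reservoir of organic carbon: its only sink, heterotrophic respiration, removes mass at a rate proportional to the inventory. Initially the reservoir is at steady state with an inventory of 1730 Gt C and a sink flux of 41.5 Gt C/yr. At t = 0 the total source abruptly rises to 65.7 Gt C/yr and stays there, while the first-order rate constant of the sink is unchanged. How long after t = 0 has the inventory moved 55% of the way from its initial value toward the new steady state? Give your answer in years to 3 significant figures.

τ = M₀/F₀ = 1730/41.5 = 41.69 yr.
The remaining gap fraction is e^(−t/τ); 55% covered ⇒ e^(−t/τ) = 0.450.
t = −τ ln(0.450) = 41.69 × 0.7985 = 33.29 yr.

33.3 yr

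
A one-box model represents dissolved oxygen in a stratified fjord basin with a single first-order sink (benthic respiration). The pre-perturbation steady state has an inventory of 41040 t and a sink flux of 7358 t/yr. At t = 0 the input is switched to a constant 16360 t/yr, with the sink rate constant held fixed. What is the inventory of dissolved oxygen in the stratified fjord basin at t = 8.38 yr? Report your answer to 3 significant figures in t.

Residence time τ = M₀/F₀ = 5.578 yr. The eventual steady state is M_∞ = M₀·(F₁/F₀) = 41040 × 16360/7358 = 91250 t.
The anomaly ΔM(t) = M(t) − M_∞ decays as ΔM₀·e^(−t/τ) with ΔM₀ = 41040 − 91250 = −50210 t.
At t = 8.38 yr, e^(−t/τ) = e^(−1.502) = 0.2226, so ΔM = −11180 t and M = 91250 − 11180 = 80074 t.

80100 t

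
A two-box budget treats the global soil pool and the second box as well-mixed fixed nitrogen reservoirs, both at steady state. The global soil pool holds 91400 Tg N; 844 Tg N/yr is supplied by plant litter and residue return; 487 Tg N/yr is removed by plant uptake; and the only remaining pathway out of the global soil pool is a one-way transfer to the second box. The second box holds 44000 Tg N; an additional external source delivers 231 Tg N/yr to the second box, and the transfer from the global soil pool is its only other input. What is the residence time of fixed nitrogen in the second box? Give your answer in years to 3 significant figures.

Balance the global soil pool: ΣF_in = 844.00 Tg N/yr.
Transfer to the second box = ΣF_in − (487) = 357.00 Tg N/yr.
Total input to the second box = 357.00 + 231 = 588.00 Tg N/yr; at steady state this equals its total output.
τ = M / F = 44000 / 588.00 = 74.83 yr.

74.8 yr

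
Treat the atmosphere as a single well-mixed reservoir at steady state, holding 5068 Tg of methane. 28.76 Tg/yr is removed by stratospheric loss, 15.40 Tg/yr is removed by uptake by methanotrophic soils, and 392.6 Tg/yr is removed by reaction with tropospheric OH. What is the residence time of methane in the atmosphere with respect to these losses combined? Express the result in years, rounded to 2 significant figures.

Total removal = 28.76 + 15.40 + 392.6 = 436.76 Tg/yr.
τ = M / ΣF_out = 5068 / 436.76 = 11.60 yr.

12 yr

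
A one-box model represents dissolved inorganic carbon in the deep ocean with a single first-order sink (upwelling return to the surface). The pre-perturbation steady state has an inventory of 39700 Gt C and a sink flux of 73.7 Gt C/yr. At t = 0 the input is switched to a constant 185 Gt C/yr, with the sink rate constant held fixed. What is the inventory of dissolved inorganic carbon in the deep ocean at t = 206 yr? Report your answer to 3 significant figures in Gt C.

τ = M₀/F₀ = 39700/73.7 = 538.7 yr; rate constant k = 1/τ.
New steady state M_∞ = F₁/k = F₁·τ = 185 × 538.7 = 99654 Gt C.
M(t) = M_∞ + (M₀ − M_∞)·e^(−t/τ); t/τ = 206/538.7 = 0.3824, so e^(−t/τ) = 0.6822.
M(t) = 99654 − 59950 × 0.6822 = 58753 Gt C.

58800 Gt C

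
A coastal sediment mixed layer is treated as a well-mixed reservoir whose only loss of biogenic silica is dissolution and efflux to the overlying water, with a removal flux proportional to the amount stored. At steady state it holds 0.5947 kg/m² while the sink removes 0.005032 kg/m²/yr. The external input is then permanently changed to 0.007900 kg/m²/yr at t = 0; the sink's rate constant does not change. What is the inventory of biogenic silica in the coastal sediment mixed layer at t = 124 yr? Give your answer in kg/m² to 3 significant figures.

0.815 kg/m²

Residence time τ = M₀/F₀ = 118.2 yr. The eventual steady state is M_∞ = M₀·(F₁/F₀) = 0.5947 × 0.007900/0.005032 = 0.93365 kg/m².
The anomaly ΔM(t) = M(t) − M_∞ decays as ΔM₀·e^(−t/τ) with ΔM₀ = 0.5947 − 0.93365 = −0.3390 kg/m².
At t = 124 yr, e^(−t/τ) = e^(−1.049) = 0.3502, so ΔM = −0.1187 kg/m² and M = 0.93365 − 0.1187 = 0.81495 kg/m².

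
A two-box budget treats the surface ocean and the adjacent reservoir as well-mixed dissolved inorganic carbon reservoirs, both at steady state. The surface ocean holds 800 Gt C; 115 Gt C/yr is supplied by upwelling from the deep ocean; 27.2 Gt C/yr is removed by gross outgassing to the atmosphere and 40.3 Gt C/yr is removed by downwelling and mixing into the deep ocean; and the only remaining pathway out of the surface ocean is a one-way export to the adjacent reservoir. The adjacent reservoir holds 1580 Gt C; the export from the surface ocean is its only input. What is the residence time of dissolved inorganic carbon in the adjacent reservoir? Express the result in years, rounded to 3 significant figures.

Balance the surface ocean: ΣF_in = 115.00 Gt C/yr.
Export to the adjacent reservoir = ΣF_in − (27.2 + 40.3) = 47.500 Gt C/yr.
At steady state the output of the adjacent reservoir equals its input, 47.500 Gt C/yr.
τ = M / F = 1580 / 47.500 = 33.26 yr.

33.3 yr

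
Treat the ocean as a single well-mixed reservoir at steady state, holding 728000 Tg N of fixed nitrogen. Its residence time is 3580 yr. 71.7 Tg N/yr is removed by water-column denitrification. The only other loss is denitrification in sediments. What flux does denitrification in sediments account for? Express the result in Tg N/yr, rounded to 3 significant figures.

Total removal F = M/τ = 728000 / 3580 = 203.4 Tg N/yr.
Denitrification in sediments = F − (71.7) = 203.4 − 71.70 = 131.7 Tg N/yr.

132 Tg N/yr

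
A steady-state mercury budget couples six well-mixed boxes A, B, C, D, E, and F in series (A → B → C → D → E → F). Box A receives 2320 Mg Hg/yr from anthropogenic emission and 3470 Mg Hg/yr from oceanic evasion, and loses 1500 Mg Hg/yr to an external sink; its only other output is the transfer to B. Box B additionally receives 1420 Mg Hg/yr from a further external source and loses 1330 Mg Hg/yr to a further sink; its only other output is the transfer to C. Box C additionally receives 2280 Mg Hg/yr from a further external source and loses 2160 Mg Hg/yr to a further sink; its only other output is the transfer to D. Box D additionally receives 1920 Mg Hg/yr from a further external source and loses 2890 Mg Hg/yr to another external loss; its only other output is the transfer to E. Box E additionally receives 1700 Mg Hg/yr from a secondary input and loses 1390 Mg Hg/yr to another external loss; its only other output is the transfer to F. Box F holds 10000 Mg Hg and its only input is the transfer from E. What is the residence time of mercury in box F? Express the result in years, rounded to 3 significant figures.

Box A: F(A→B) = (2320 + 3470) − 1500 = 4290.0 Mg Hg/yr.
Box B: F(B→C) = (4290.0 + 1420) − 1330 = 4380.0 Mg Hg/yr.
Box C: F(C→D) = (4380.0 + 2280) − 2160 = 4500.0 Mg Hg/yr.
Box D: F(D→E) = (4500.0 + 1920) − 2890 = 3530.0 Mg Hg/yr.
Box E: F(E→F) = (3530.0 + 1700) − 1390 = 3840.0 Mg Hg/yr.
Box F throughput = its input = 3840.0 Mg Hg/yr; τ = 10000 / 3840.0 = 2.604 yr.

2.60 yr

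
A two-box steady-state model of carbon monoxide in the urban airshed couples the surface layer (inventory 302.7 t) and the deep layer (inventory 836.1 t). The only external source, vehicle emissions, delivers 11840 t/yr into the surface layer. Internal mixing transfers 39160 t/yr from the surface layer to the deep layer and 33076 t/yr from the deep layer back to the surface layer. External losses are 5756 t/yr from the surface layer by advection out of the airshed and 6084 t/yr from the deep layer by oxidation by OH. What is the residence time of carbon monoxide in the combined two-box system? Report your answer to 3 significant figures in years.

Residence time in the combined system uses the total inventory and the total *external* removal — internal exchanges between the two boxes cancel.
M_total = 302.7 + 836.1 = 1138.8 t.
ΣF_external_out = 5756 + 6084 = 11840 t/yr.
τ = M_total / ΣF_ext = 1138.8 / 11840 = 0.09618 yr.

0.0962 yr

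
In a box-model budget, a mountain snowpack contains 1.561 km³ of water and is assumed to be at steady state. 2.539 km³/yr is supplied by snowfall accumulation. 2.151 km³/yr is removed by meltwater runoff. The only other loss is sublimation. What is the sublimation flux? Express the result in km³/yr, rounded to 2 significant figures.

At steady state ΣF_in = ΣF_out.
ΣF_in = 2.5390 km³/yr.
Sublimation flux = ΣF_in − (2.151) = 2.5390 − 2.151 = 0.3880 km³/yr.

0.39 km³/yr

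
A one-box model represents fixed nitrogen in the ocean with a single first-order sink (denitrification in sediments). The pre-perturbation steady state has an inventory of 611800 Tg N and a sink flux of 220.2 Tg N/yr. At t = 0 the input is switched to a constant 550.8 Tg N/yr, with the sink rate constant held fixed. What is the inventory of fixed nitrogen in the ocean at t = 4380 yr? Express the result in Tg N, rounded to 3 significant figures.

The sink rate constant is k = F₀/M₀ = 220.2/611800 = 0.0003599 yr⁻¹.
Solving dM/dt = F₁ − kM with M(0) = M₀ gives M(t) = F₁/k + (M₀ − F₁/k)·e^(−kt).
F₁/k = 550.8/0.0003599 = 1.5303×10^6 Tg N; kt = 0.0003599 × 4380 = 1.576, e^(−kt) = 0.2067.
M(4380) = 1.5303×10^6 + (611800 − 1.5303×10^6) × 0.2067 = 1.5303×10^6 − 189900 = 1.3405×10^6 Tg N.

1.34×10^6 Tg N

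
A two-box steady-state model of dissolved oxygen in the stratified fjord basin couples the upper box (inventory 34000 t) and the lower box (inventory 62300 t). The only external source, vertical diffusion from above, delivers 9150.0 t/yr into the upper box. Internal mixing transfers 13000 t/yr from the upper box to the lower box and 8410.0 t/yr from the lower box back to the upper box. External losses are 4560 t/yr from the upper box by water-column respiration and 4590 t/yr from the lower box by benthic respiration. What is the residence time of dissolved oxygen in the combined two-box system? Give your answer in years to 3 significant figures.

Treat the two boxes together as one reservoir: the mixing fluxes between them are internal recycling, so τ = ΣM / Σ(external losses).
M_total = 34000 + 62300 = 96300 t.
ΣF_external_out = 4560 + 4590 = 9150.0 t/yr.
τ = M_total / ΣF_ext = 96300 / 9150.0 = 10.52 yr.

10.5 yr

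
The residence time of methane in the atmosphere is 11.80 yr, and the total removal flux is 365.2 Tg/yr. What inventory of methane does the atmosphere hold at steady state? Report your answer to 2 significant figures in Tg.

4300 Tg

τ = M/F ⇒ M = τ × F = 11.80 × 365.2 = 4309 Tg.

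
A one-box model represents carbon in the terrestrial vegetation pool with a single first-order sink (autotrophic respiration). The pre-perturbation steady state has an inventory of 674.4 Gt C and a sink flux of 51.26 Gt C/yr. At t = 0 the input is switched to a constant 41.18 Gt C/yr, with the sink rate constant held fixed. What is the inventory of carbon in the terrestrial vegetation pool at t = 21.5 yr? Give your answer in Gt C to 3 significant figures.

568 Gt C

The sink rate constant is k = F₀/M₀ = 51.26/674.4 = 0.07601 yr⁻¹.
Solving dM/dt = F₁ − kM with M(0) = M₀ gives M(t) = F₁/k + (M₀ − F₁/k)·e^(−kt).
F₁/k = 41.18/0.07601 = 541.78 Gt C; kt = 0.07601 × 21.5 = 1.634, e^(−kt) = 0.1951.
M(21.5) = 541.78 + (674.4 − 541.78) × 0.1951 = 541.78 + 25.88 = 567.66 Gt C.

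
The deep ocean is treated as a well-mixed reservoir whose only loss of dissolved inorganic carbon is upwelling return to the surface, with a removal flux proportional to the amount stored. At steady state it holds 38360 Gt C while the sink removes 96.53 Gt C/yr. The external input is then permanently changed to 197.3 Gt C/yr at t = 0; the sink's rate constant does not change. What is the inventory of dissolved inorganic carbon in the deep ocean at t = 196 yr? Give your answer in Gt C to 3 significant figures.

54000 Gt C

Residence time τ = M₀/F₀ = 397.4 yr. The eventual steady state is M_∞ = M₀·(F₁/F₀) = 38360 × 197.3/96.53 = 78405 Gt C.
The anomaly ΔM(t) = M(t) − M_∞ decays as ΔM₀·e^(−t/τ) with ΔM₀ = 38360 − 78405 = −40040 Gt C.
At t = 196 yr, e^(−t/τ) = e^(−0.4932) = 0.6107, so ΔM = −24450 Gt C and M = 78405 − 24450 = 53951 Gt C.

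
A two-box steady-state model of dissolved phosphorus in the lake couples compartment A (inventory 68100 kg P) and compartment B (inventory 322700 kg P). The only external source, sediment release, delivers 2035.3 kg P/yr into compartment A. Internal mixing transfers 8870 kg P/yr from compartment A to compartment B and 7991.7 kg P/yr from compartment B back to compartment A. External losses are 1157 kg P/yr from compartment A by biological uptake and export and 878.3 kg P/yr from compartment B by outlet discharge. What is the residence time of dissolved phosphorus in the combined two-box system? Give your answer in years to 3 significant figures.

For the system as a whole, the A↔B exchange is internal and contributes nothing to the throughput; only the external sinks remove mass.
M_total = 68100 + 322700 = 390800 kg P.
ΣF_external_out = 1157 + 878.3 = 2035.3 kg P/yr.
τ = M_total / ΣF_ext = 390800 / 2035.3 = 192.0 yr.

192 yr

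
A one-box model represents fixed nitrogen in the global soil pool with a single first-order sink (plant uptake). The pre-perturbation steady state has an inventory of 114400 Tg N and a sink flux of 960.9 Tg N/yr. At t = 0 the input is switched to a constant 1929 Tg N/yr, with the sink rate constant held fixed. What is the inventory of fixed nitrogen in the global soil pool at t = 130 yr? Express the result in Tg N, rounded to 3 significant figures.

τ = M₀/F₀ = 114400/960.9 = 119.1 yr; rate constant k = 1/τ.
New steady state M_∞ = F₁/k = F₁·τ = 1929 × 119.1 = 229660 Tg N.
M(t) = M_∞ + (M₀ − M_∞)·e^(−t/τ); t/τ = 130/119.1 = 1.092, so e^(−t/τ) = 0.3356.
M(t) = 229660 − 115300 × 0.3356 = 190980 Tg N.

191000 Tg N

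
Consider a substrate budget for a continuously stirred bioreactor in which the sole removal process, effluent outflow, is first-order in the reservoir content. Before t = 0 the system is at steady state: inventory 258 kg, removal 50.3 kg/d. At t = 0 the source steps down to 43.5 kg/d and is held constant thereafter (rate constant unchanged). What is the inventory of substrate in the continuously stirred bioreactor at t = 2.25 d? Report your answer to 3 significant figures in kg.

246 kg

τ = M₀/F₀ = 258/50.3 = 5.129 d; rate constant k = 1/τ.
New steady state M_∞ = F₁/k = F₁·τ = 43.5 × 5.129 = 223.12 kg.
M(t) = M_∞ + (M₀ − M_∞)·e^(−t/τ); t/τ = 2.25/5.129 = 0.4387, so e^(−t/τ) = 0.6449.
M(t) = 223.12 + 34.88 × 0.6449 = 245.61 kg.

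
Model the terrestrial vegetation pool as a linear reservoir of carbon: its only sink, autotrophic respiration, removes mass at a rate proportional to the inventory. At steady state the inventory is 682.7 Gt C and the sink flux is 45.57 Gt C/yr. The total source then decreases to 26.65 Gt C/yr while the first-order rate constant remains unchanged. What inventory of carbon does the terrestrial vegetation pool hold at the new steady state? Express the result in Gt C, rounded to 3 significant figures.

399 Gt C

Rate constant k = F/M = 45.57 / 682.7 = 0.06675 yr⁻¹.
At the new steady state, source = k·M_new ⇒ M_new = 26.65 / 0.06675 = 399.3 Gt C.
(Equivalently M_new = M × F_new/F_old = 682.7 × 26.65/45.57.)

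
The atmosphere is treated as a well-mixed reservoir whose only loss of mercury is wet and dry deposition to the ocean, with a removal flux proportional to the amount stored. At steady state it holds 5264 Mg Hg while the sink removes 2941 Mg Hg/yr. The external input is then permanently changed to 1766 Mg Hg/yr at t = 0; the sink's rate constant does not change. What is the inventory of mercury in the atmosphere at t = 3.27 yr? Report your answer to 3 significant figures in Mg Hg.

3500 Mg Hg

Residence time τ = M₀/F₀ = 1.790 yr. The eventual steady state is M_∞ = M₀·(F₁/F₀) = 5264 × 1766/2941 = 3160.9 Mg Hg.
The anomaly ΔM(t) = M(t) − M_∞ decays as ΔM₀·e^(−t/τ) with ΔM₀ = 5264 − 3160.9 = 2103 Mg Hg.
At t = 3.27 yr, e^(−t/τ) = e^(−1.827) = 0.1609, so ΔM = 338.4 Mg Hg and M = 3160.9 + 338.4 = 3499.3 Mg Hg.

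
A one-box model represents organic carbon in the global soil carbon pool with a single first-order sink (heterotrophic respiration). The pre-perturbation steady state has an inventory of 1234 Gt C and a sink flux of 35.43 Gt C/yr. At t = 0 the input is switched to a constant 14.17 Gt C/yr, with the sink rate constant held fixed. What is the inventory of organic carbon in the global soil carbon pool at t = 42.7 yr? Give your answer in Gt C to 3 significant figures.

τ = M₀/F₀ = 1234/35.43 = 34.83 yr; rate constant k = 1/τ.
New steady state M_∞ = F₁/k = F₁·τ = 14.17 × 34.83 = 493.53 Gt C.
M(t) = M_∞ + (M₀ − M_∞)·e^(−t/τ); t/τ = 42.7/34.83 = 1.226, so e^(−t/τ) = 0.2935.
M(t) = 493.53 + 740.5 × 0.2935 = 710.84 Gt C.

711 Gt C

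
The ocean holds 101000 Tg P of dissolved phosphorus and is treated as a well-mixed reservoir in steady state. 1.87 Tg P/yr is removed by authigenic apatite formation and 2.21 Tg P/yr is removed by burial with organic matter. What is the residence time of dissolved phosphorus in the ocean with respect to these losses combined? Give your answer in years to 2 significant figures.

25000 yr

Total removal = 1.870 + 2.210 = 4.0800 Tg P/yr.
τ = M / ΣF_out = 101000 / 4.0800 = 24750 yr.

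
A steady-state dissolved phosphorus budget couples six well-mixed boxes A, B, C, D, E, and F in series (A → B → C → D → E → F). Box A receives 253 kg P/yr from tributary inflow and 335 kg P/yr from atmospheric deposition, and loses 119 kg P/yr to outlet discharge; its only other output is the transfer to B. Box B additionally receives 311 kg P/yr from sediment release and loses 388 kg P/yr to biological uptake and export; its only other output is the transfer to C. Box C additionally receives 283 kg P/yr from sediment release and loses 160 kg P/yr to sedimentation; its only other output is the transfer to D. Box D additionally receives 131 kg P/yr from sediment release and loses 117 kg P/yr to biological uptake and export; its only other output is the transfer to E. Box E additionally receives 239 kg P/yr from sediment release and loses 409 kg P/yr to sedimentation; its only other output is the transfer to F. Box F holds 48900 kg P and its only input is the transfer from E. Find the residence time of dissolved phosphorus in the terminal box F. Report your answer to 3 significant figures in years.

Box A: F(A→B) = (253 + 335) − 119 = 469.00 kg P/yr.
Box B: F(B→C) = (469.00 + 311) − 388 = 392.00 kg P/yr.
Box C: F(C→D) = (392.00 + 283) − 160 = 515.00 kg P/yr.
Box D: F(D→E) = (515.00 + 131) − 117 = 529.00 kg P/yr.
Box E: F(E→F) = (529.00 + 239) − 409 = 359.00 kg P/yr.
Box F throughput = its input = 359.00 kg P/yr; τ = 48900 / 359.00 = 136.2 yr.

136 yr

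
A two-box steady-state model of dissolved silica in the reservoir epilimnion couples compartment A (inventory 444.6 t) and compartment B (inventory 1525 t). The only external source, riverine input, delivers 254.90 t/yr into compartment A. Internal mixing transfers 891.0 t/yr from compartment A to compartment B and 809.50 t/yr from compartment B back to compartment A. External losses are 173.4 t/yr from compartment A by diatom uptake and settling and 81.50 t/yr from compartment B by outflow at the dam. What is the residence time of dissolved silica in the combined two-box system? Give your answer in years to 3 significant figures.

7.73 yr

Treat the two boxes together as one reservoir: the mixing fluxes between them are internal recycling, so τ = ΣM / Σ(external losses).
M_total = 444.6 + 1525 = 1969.6 t.
ΣF_external_out = 173.4 + 81.50 = 254.90 t/yr.
τ = M_total / ΣF_ext = 1969.6 / 254.90 = 7.727 yr.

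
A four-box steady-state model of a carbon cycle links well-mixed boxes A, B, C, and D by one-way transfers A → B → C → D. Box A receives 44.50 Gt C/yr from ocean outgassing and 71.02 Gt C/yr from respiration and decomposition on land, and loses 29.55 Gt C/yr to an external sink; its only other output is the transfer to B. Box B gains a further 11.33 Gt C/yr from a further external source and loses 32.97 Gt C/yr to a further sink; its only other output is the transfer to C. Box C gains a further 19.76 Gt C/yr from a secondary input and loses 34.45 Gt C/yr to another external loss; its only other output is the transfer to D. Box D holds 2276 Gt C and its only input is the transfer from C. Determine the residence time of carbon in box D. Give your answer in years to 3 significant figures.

Box A: F(A→B) = (44.50 + 71.02) − 29.55 = 85.970 Gt C/yr.
Box B: F(B→C) = (85.970 + 11.33) − 32.97 = 64.330 Gt C/yr.
Box C: F(C→D) = (64.330 + 19.76) − 34.45 = 49.640 Gt C/yr.
Box D throughput = its input = 49.640 Gt C/yr; τ = 2276 / 49.640 = 45.85 yr.

45.9 yr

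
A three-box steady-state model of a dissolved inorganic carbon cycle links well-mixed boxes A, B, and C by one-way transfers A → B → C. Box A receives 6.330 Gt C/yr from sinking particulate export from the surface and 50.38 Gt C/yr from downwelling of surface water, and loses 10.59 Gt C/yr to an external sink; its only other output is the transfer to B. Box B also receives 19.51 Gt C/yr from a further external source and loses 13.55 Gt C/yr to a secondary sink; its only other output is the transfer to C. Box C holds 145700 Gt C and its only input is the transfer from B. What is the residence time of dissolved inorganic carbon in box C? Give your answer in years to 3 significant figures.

Box A: F(A→B) = (6.330 + 50.38) − 10.59 = 46.120 Gt C/yr.
Box B: F(B→C) = (46.120 + 19.51) − 13.55 = 52.080 Gt C/yr.
Box C throughput = its input = 52.080 Gt C/yr; τ = 145700 / 52.080 = 2798 yr.

2800 yr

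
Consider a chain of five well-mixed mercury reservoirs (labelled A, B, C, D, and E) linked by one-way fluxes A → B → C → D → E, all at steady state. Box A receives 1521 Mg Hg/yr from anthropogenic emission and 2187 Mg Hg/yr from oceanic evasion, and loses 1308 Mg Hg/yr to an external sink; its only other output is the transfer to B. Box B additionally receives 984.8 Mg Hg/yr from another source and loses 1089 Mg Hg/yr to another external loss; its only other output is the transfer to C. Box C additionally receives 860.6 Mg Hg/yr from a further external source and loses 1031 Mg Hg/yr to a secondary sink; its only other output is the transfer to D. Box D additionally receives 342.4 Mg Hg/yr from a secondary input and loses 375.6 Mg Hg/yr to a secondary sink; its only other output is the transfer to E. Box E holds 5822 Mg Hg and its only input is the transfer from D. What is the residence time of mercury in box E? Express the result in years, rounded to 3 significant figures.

2.78 yr

Box A: F(A→B) = (1521 + 2187) − 1308 = 2400.0 Mg Hg/yr.
Box B: F(B→C) = (2400.0 + 984.8) − 1089 = 2295.8 Mg Hg/yr.
Box C: F(C→D) = (2295.8 + 860.6) − 1031 = 2125.4 Mg Hg/yr.
Box D: F(D→E) = (2125.4 + 342.4) − 375.6 = 2092.2 Mg Hg/yr.
Box E throughput = its input = 2092.2 Mg Hg/yr; τ = 5822 / 2092.2 = 2.783 yr.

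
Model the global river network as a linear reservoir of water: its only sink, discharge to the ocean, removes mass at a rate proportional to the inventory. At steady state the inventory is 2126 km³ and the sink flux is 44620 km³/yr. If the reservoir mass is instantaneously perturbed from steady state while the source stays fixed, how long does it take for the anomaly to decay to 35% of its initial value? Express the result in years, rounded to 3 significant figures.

0.0500 yr

For a linear reservoir the anomaly decays as exp(−t/τ) with τ = M/F = 2126/44620 = 0.04765 yr.
exp(−t/τ) = 0.35 ⇒ t = −τ ln(0.35) = 0.04765 × 1.050 = 0.05002 yr.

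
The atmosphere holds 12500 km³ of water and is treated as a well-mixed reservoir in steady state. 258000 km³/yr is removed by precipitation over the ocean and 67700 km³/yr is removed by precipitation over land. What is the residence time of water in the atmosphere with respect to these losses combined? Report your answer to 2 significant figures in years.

Total removal = 258000 + 67700 = 325700 km³/yr.
τ = M / ΣF_out = 12500 / 325700 = 0.03838 yr.

0.038 yr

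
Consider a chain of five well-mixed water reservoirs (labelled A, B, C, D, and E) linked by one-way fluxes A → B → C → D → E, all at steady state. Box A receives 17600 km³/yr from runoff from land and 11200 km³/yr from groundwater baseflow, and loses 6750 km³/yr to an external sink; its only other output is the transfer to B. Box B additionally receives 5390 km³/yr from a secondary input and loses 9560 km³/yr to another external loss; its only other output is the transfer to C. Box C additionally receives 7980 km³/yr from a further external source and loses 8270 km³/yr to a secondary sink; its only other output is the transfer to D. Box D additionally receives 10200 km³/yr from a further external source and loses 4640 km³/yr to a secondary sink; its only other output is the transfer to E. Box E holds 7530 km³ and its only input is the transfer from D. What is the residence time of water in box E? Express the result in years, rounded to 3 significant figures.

Box A: F(A→B) = (17600 + 11200) − 6750 = 22050 km³/yr.
Box B: F(B→C) = (22050 + 5390) − 9560 = 17880 km³/yr.
Box C: F(C→D) = (17880 + 7980) − 8270 = 17590 km³/yr.
Box D: F(D→E) = (17590 + 10200) − 4640 = 23150 km³/yr.
Box E throughput = its input = 23150 km³/yr; τ = 7530 / 23150 = 0.3253 yr.

0.325 yr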